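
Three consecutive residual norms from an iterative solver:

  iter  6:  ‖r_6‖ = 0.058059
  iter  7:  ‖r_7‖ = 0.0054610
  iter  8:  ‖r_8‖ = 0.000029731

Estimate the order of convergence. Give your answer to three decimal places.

2.205

p ≈ ln(‖r_8‖/‖r_7‖) / ln(‖r_7‖/‖r_6‖)
  = ln(0.000029731/0.0054610) / ln(0.0054610/0.058059)
  = ln(0.00544424) / ln(0.0940595)
  = -5.213197 / -2.363828 ≈ 2.205405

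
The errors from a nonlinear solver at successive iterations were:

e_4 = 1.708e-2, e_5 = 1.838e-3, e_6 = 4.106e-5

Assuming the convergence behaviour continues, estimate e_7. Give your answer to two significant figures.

First estimate the order: p ≈ ln(e_6/e_5) / ln(e_5/e_4) = ln(4.106e-5/1.838e-3)/ln(1.838e-3/1.708e-2) = ln(0.0223395)/ln(0.107611) ≈ 1.7053.
Then e_7 ≈ e_6·(e_6/e_5)^p = 4.106e-5·(0.0223395)^1.7053 = 4.106e-5·0.00152994 ≈ 6.282e-08.

6.3e-8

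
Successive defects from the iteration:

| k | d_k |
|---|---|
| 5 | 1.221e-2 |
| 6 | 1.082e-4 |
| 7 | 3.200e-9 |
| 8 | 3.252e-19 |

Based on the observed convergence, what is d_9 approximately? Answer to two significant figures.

2.9e-41

First estimate the order: p ≈ ln(d_8/d_7) / ln(d_7/d_6) = ln(3.252e-19/3.200e-9)/ln(3.200e-9/1.082e-4) = ln(1.01625e-10)/ln(2.95749e-05) ≈ 2.2064.
Then d_9 ≈ d_8·(d_8/d_7)^p = 3.252e-19·(1.01625e-10)^2.2064 = 3.252e-19·8.94223e-23 ≈ 2.908e-41.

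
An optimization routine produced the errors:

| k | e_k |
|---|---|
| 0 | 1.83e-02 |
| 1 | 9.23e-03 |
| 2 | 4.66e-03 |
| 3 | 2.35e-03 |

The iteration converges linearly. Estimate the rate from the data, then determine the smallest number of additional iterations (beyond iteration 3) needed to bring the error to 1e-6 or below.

12

Rate ρ ≈ e_3/e_2 = 2.35e-03/4.66e-03 = 0.5043.
After j more steps, e_{3+j} ≈ 2.35e-03·ρ^j; need ρ^j ≤ 1e-6/2.35e-03 = 0.000425532.
j ≥ ln(0.000425532)/ln(0.5043) = -7.7622/-0.68458 = 11.339.
So 12 more iterations are needed.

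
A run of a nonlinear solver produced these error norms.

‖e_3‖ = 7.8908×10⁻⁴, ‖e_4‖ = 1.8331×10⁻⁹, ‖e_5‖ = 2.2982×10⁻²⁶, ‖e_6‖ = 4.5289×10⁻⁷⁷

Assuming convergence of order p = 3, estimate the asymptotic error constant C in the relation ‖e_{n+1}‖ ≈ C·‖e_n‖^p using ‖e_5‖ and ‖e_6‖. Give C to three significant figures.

3.73

C ≈ ‖e_6‖ / ‖e_5‖^3
  = 4.5289×10⁻⁷⁷ / (2.2982×10⁻²⁶)^3
  = 4.5289×10⁻⁷⁷ / 1.21385e-77 ≈ 3.731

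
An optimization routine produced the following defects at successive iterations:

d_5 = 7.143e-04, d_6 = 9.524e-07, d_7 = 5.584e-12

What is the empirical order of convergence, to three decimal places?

1.820

p ≈ ln(d_7/d_6) / ln(d_6/d_5)
  = ln(5.584e-12/9.524e-07) / ln(9.524e-07/7.143e-04)
  = ln(5.86308e-06) / ln(0.00133333)
  = -12.046835 / -6.620076 ≈ 1.819743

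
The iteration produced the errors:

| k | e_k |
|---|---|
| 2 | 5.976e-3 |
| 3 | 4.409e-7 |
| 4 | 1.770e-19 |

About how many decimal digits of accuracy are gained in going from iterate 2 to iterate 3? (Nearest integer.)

4

Digits gained ≈ log₁₀(e_2/e_3) = log₁₀(5.976e-3/4.409e-7) = log₁₀(13554.1) ≈ 4.132.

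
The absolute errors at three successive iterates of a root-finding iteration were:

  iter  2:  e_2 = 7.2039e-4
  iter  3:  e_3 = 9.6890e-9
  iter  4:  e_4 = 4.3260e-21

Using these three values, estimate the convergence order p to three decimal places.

2.535

p ≈ ln(e_4/e_3) / ln(e_3/e_2)
  = ln(4.3260e-21/9.6890e-9) / ln(9.6890e-9/7.2039e-4)
  = ln(4.46486e-13) / ln(1.34497e-05)
  = -28.437368 / -11.216554 ≈ 2.535303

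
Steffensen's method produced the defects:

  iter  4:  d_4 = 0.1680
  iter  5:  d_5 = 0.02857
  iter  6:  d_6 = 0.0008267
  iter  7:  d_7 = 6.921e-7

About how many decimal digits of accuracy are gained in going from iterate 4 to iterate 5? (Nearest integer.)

Digits gained ≈ log₁₀(d_4/d_5) = log₁₀(0.1680/0.02857) = log₁₀(5.88029) ≈ 0.769.

1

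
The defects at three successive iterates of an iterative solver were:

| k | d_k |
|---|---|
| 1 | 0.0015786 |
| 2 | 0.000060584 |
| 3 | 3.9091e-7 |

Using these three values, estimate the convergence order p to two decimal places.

1.55

p ≈ ln(d_3/d_2) / ln(d_2/d_1)
  = ln(3.9091e-7/0.000060584) / ln(0.000060584/0.0015786)
  = ln(0.00645236) / ln(0.0383783)
  = -5.04331 / -3.26026 ≈ 1.54690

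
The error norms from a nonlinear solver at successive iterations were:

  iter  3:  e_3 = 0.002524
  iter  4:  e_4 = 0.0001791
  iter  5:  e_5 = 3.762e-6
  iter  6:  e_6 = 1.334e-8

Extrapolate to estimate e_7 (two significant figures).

First estimate the order: p ≈ ln(e_6/e_5) / ln(e_5/e_4) = ln(1.334e-8/3.762e-6)/ln(3.762e-6/0.0001791) = ln(0.00354599)/ln(0.021005) ≈ 1.4605.
Then e_7 ≈ e_6·(e_6/e_5)^p = 1.334e-8·(0.00354599)^1.4605 = 1.334e-8·0.000263871 ≈ 3.52e-12.

3.5e-12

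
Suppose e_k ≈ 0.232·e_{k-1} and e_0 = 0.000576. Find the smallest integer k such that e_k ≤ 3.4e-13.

After k steps, e_k ≈ 0.000576·0.232^k.
Need 0.232^k ≤ 3.4e-13/0.000576 = 5.90278e-10.
k ≥ ln(5.90278e-10)/ln(0.232) = -21.2504/-1.46102 = 14.545.
Smallest integer k = 15.

15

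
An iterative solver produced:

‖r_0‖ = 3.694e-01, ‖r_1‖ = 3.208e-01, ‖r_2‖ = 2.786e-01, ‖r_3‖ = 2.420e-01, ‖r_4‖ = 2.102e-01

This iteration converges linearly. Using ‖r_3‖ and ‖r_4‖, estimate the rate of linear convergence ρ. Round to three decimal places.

ρ ≈ ‖r_4‖/‖r_3‖ = 2.102e-01/2.420e-01 = 0.86860

0.869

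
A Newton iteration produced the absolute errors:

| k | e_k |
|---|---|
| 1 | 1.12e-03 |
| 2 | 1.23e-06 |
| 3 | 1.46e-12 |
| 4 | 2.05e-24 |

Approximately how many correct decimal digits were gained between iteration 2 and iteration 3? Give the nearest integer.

Digits gained ≈ log₁₀(e_2/e_3) = log₁₀(1.23e-06/1.46e-12) = log₁₀(842466) ≈ 5.926.

6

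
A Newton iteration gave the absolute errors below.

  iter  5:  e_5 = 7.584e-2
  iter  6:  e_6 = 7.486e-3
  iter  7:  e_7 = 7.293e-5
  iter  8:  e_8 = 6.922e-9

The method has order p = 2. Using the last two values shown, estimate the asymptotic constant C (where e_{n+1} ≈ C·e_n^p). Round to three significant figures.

C ≈ e_8 / e_7^2
  = 6.922e-9 / (7.293e-5)^2
  = 6.922e-9 / 5.31878e-09 ≈ 1.3014

1.30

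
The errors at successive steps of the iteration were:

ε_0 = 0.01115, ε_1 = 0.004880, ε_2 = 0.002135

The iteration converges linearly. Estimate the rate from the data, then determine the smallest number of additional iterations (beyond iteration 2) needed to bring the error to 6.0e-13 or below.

Rate ρ ≈ ε_2/ε_1 = 0.002135/0.004880 = 0.4375.
After j more steps, ε_{2+j} ≈ 0.002135·ρ^j; need ρ^j ≤ 6.0e-13/0.002135 = 2.8103e-10.
j ≥ ln(2.8103e-10)/ln(0.4375) = -21.9926/-0.82668 = 26.604.
So 27 more iterations are needed.

27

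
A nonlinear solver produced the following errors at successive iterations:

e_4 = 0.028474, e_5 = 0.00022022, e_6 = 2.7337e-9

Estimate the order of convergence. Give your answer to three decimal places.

2.323

p ≈ ln(e_6/e_5) / ln(e_5/e_4)
  = ln(2.7337e-9/0.00022022) / ln(0.00022022/0.028474)
  = ln(1.24135e-05) / ln(0.00773407)
  = -11.296726 / -4.862120 ≈ 2.323416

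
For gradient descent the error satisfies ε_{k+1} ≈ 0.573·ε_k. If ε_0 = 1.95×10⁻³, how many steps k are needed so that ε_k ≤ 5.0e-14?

44

After k steps, ε_k ≈ 1.95×10⁻³·0.573^k.
Need 0.573^k ≤ 5.0e-14/1.95×10⁻³ = 2.5641e-11.
k ≥ ln(2.5641e-11)/ln(0.573) = -24.3868/-0.55687 = 43.793.
Smallest integer k = 44.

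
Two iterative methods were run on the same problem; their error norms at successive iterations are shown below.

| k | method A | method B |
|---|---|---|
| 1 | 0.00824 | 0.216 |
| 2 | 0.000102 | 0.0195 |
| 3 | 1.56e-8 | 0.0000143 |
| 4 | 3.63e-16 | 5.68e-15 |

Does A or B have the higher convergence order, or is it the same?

B

Method A: p ≈ ln(3.63e-16/1.56e-8)/ln(1.56e-8/0.000102) ≈ 2.00.
Method B: p ≈ ln(5.68e-15/0.0000143)/ln(0.0000143/0.0195) ≈ 3.00.
Method B has the higher order (≈3.0 vs ≈2.0).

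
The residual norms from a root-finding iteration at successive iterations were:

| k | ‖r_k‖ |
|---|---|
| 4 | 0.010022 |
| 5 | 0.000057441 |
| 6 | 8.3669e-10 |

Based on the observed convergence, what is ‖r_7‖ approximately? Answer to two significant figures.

3.1e-20

First estimate the order: p ≈ ln(‖r_6‖/‖r_5‖) / ln(‖r_5‖/‖r_4‖) = ln(8.3669e-10/0.000057441)/ln(0.000057441/0.010022) = ln(1.45661e-05)/ln(0.00573149) ≈ 2.1576.
Then ‖r_7‖ ≈ ‖r_6‖·(‖r_6‖/‖r_5‖)^p = 8.3669e-10·(1.45661e-05)^2.1576 = 8.3669e-10·3.668e-11 ≈ 3.069e-20.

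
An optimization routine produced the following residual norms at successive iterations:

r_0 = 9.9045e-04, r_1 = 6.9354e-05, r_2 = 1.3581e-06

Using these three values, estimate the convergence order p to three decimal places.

p ≈ ln(r_2/r_1) / ln(r_1/r_0)
  = ln(1.3581e-06/6.9354e-05) / ln(6.9354e-05/9.9045e-04)
  = ln(0.0195821) / ln(0.0700227)
  = -3.933139 / -2.658936 ≈ 1.479215

1.479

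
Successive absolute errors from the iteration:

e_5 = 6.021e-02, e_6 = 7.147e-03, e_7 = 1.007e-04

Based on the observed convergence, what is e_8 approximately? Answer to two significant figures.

2.0e-8

First estimate the order: p ≈ ln(e_7/e_6) / ln(e_6/e_5) = ln(1.007e-04/7.147e-03)/ln(7.147e-03/6.021e-02) = ln(0.0140898)/ln(0.118701) ≈ 2.0000.
Then e_8 ≈ e_7·(e_7/e_6)^p = 1.007e-04·(0.0140898)^2.0000 = 1.007e-04·0.000198522 ≈ 1.999e-08.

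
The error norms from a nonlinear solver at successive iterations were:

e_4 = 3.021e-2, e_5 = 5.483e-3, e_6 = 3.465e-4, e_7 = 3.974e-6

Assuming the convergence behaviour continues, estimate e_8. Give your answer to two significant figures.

First estimate the order: p ≈ ln(e_7/e_6) / ln(e_6/e_5) = ln(3.974e-6/3.465e-4)/ln(3.465e-4/5.483e-3) = ln(0.011469)/ln(0.0631953) ≈ 1.6180.
Then e_8 ≈ e_7·(e_7/e_6)^p = 3.974e-6·(0.011469)^1.6180 = 3.974e-6·0.000724957 ≈ 2.881e-09.

2.9e-9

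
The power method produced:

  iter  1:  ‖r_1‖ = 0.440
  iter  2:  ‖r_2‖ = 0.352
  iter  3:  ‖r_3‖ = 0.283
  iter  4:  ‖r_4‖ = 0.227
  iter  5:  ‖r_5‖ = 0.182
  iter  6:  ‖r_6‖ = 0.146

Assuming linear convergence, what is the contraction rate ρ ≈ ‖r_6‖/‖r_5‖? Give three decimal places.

0.802

ρ ≈ ‖r_6‖/‖r_5‖ = 0.146/0.182 = 0.80220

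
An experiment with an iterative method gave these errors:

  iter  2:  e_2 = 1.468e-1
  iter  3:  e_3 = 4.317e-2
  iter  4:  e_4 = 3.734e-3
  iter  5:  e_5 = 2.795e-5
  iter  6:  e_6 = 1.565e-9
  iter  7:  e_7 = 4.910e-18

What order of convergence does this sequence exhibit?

Consecutive ratios: e_7/e_6 = 4.910e-18/1.565e-9 = 3.13738e-09, e_6/e_5 = 1.565e-9/2.795e-5 = 5.59928e-05.
p ≈ ln(3.13738e-09)/ln(5.59928e-05) = -19.5799/-9.7903 ≈ 2.00.
So the convergence is quadratic (order 2).

2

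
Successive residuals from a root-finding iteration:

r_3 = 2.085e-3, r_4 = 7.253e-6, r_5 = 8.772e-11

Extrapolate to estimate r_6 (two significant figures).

1.3e-20

First estimate the order: p ≈ ln(r_5/r_4) / ln(r_4/r_3) = ln(8.772e-11/7.253e-6)/ln(7.253e-6/2.085e-3) = ln(1.20943e-05)/ln(0.00347866) ≈ 2.0001.
Then r_6 ≈ r_5·(r_5/r_4)^p = 8.772e-11·(1.20943e-05)^2.0001 = 8.772e-11·1.46107e-10 ≈ 1.282e-20.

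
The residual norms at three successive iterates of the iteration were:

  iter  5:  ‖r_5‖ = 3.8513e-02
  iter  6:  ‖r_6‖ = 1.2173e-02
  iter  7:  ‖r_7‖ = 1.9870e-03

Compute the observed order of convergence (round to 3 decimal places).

p ≈ ln(‖r_7‖/‖r_6‖) / ln(‖r_6‖/‖r_5‖)
  = ln(1.9870e-03/1.2173e-02) / ln(1.2173e-02/3.8513e-02)
  = ln(0.16323) / ln(0.316075)
  = -1.812595 / -1.151776 ≈ 1.573739

1.574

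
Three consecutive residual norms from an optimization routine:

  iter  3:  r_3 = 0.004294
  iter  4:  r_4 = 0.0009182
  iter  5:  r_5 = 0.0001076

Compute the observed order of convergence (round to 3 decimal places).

p ≈ ln(r_5/r_4) / ln(r_4/r_3)
  = ln(0.0001076/0.0009182) / ln(0.0009182/0.004294)
  = ln(0.117186) / ln(0.213833)
  = -2.143993 / -1.542560 ≈ 1.389893

1.390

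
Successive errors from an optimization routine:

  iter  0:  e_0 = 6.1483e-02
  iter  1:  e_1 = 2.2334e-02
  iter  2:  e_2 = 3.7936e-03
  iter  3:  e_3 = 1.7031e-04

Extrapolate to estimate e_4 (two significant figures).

7.4e-7

First estimate the order: p ≈ ln(e_3/e_2) / ln(e_2/e_1) = ln(1.7031e-04/3.7936e-03)/ln(3.7936e-03/2.2334e-02) = ln(0.044894)/ln(0.169858) ≈ 1.7506.
Then e_4 ≈ e_3·(e_3/e_2)^p = 1.7031e-04·(0.044894)^1.7506 = 1.7031e-04·0.0043704 ≈ 7.443e-07.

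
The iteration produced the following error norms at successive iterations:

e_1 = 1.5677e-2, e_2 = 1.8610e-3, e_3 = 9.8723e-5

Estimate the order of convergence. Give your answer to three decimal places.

p ≈ ln(e_3/e_2) / ln(e_2/e_1)
  = ln(9.8723e-5/1.8610e-3) / ln(1.8610e-3/1.5677e-2)
  = ln(0.0530484) / ln(0.118709)
  = -2.936551 / -2.131080 ≈ 1.377964

1.378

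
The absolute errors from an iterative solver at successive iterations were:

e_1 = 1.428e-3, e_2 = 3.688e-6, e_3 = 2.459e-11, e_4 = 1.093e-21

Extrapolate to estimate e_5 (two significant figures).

2.2e-42

First estimate the order: p ≈ ln(e_4/e_3) / ln(e_3/e_2) = ln(1.093e-21/2.459e-11)/ln(2.459e-11/3.688e-6) = ln(4.4449e-11)/ln(6.66757e-06) ≈ 2.0000.
Then e_5 ≈ e_4·(e_4/e_3)^p = 1.093e-21·(4.4449e-11)^2.0000 = 1.093e-21·1.97571e-21 ≈ 2.159e-42.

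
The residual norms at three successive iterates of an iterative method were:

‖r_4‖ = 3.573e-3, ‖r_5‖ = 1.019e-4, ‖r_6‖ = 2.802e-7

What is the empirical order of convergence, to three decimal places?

1.658

p ≈ ln(‖r_6‖/‖r_5‖) / ln(‖r_5‖/‖r_4‖)
  = ln(2.802e-7/1.019e-4) / ln(1.019e-4/3.573e-3)
  = ln(0.00274975) / ln(0.0285195)
  = -5.896245 / -3.557167 ≈ 1.657568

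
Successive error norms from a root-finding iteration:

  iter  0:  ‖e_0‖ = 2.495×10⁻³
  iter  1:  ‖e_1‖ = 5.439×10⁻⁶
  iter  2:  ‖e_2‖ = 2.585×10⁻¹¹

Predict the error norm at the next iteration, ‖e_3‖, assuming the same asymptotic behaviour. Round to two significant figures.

First estimate the order: p ≈ ln(‖e_2‖/‖e_1‖) / ln(‖e_1‖/‖e_0‖) = ln(2.585×10⁻¹¹/5.439×10⁻⁶)/ln(5.439×10⁻⁶/2.495×10⁻³) = ln(4.75271e-06)/ln(0.00217996) ≈ 2.0000.
Then ‖e_3‖ ≈ ‖e_2‖·(‖e_2‖/‖e_1‖)^p = 2.585×10⁻¹¹·(4.75271e-06)^2.0000 = 2.585×10⁻¹¹·2.25883e-11 ≈ 5.839e-22.

5.8e-22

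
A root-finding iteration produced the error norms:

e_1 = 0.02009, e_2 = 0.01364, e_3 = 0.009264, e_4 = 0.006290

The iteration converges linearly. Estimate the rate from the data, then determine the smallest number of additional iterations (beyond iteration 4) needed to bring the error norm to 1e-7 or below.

29

Rate ρ ≈ e_4/e_3 = 0.006290/0.009264 = 0.6790.
After j more steps, e_{4+j} ≈ 0.006290·ρ^j; need ρ^j ≤ 1e-7/0.006290 = 1.58983e-05.
j ≥ ln(1.58983e-05)/ln(0.6790) = -11.0493/-0.38713 = 28.542.
So 29 more iterations are needed.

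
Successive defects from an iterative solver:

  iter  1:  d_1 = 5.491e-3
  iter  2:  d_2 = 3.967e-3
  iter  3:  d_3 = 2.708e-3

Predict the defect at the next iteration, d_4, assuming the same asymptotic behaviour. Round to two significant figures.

1.7e-3

First estimate the order: p ≈ ln(d_3/d_2) / ln(d_2/d_1) = ln(2.708e-3/3.967e-3)/ln(3.967e-3/5.491e-3) = ln(0.682632)/ln(0.722455) ≈ 1.1744.
Then d_4 ≈ d_3·(d_3/d_2)^p = 2.708e-3·(0.682632)^1.1744 = 2.708e-3·0.638659 ≈ 0.001729.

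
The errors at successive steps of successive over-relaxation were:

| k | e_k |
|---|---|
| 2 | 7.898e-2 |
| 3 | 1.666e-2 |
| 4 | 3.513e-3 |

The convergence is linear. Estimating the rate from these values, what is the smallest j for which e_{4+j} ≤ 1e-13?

Rate ρ ≈ e_4/e_3 = 3.513e-3/1.666e-2 = 0.2109.
After j more steps, e_{4+j} ≈ 3.513e-3·ρ^j; need ρ^j ≤ 1e-13/3.513e-3 = 2.84657e-11.
j ≥ ln(2.84657e-11)/ln(0.2109) = -24.2823/-1.55637 = 15.602.
So 16 more iterations are needed.

16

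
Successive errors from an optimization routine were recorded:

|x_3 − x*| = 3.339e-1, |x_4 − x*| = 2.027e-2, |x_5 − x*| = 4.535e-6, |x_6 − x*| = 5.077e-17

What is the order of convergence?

3

Consecutive ratios: |x_6 − x*|/|x_5 − x*| = 5.077e-17/4.535e-6 = 1.11951e-11, |x_5 − x*|/|x_4 − x*| = 4.535e-6/2.027e-2 = 0.00022373.
p ≈ ln(1.11951e-11)/ln(0.00022373) = -25.2155/-8.4051 ≈ 3.00.
So the convergence is cubic (order 3).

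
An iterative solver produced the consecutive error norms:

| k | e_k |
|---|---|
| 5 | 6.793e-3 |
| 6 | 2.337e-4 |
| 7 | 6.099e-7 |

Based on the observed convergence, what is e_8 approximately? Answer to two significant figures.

1.7e-11

First estimate the order: p ≈ ln(e_7/e_6) / ln(e_6/e_5) = ln(6.099e-7/2.337e-4)/ln(2.337e-4/6.793e-3) = ln(0.00260976)/ln(0.0344031) ≈ 1.7653.
Then e_8 ≈ e_7·(e_7/e_6)^p = 6.099e-7·(0.00260976)^1.7653 = 6.099e-7·2.75122e-05 ≈ 1.678e-11.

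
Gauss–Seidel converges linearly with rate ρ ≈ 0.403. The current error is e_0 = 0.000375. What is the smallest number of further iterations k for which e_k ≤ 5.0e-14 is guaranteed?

26

After k steps, e_k ≈ 0.000375·0.403^k.
Need 0.403^k ≤ 5.0e-14/0.000375 = 1.33333e-10.
k ≥ ln(1.33333e-10)/ln(0.403) = -22.7382/-0.90882 = 25.019.
Smallest integer k = 26.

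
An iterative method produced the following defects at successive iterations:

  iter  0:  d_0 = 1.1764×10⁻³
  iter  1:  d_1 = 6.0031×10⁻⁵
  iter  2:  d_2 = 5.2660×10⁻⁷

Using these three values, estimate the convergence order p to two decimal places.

p ≈ ln(d_2/d_1) / ln(d_1/d_0)
  = ln(5.2660×10⁻⁷/6.0031×10⁻⁵) / ln(6.0031×10⁻⁵/1.1764×10⁻³)
  = ln(0.00877213) / ln(0.0510294)
  = -4.73618 / -2.97535 ≈ 1.59181

1.59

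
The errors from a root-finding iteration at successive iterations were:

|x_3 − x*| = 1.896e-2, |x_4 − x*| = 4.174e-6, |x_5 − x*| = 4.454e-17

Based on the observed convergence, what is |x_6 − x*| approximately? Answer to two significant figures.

First estimate the order: p ≈ ln(|x_5 − x*|/|x_4 − x*|) / ln(|x_4 − x*|/|x_3 − x*|) = ln(4.454e-17/4.174e-6)/ln(4.174e-6/1.896e-2) = ln(1.06708e-11)/ln(0.000220148) ≈ 3.0000.
Then |x_6 − x*| ≈ |x_5 − x*|·(|x_5 − x*|/|x_4 − x*|)^p = 4.454e-17·(1.06708e-11)^3.0000 = 4.454e-17·1.21504e-33 ≈ 5.412e-50.

5.4e-50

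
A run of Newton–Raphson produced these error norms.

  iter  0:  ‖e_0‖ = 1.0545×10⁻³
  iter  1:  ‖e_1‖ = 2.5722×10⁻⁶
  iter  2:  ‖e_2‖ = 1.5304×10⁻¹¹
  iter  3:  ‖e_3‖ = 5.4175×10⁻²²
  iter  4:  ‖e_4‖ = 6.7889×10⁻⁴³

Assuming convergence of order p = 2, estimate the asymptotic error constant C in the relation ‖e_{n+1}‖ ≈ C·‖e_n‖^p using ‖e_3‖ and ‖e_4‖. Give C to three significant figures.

2.31

C ≈ ‖e_4‖ / ‖e_3‖^2
  = 6.7889×10⁻⁴³ / (5.4175×10⁻²²)^2
  = 6.7889×10⁻⁴³ / 2.93493e-43 ≈ 2.3131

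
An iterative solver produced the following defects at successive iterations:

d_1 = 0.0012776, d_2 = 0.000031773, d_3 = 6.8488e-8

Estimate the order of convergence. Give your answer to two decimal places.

p ≈ ln(d_3/d_2) / ln(d_2/d_1)
  = ln(6.8488e-8/0.000031773) / ln(0.000031773/0.0012776)
  = ln(0.00215554) / ln(0.0248693)
  = -6.13971 / -3.69412 ≈ 1.66202

1.66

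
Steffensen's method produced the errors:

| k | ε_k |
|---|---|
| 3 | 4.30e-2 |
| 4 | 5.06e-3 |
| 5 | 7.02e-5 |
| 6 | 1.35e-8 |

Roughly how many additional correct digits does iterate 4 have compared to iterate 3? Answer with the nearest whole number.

Digits gained ≈ log₁₀(ε_3/ε_4) = log₁₀(4.30e-2/5.06e-3) = log₁₀(8.49802) ≈ 0.929.

1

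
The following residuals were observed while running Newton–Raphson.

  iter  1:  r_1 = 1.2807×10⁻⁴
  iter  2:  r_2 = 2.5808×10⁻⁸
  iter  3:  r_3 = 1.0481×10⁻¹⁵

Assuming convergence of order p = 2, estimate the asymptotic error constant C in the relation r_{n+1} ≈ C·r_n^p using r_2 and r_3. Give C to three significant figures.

1.57

C ≈ r_3 / r_2^2
  = 1.0481×10⁻¹⁵ / (2.5808×10⁻⁸)^2
  = 1.0481×10⁻¹⁵ / 6.66053e-16 ≈ 1.5736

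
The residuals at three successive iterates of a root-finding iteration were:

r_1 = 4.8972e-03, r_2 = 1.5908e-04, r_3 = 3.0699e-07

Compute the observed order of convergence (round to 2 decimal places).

1.82

p ≈ ln(r_3/r_2) / ln(r_2/r_1)
  = ln(3.0699e-07/1.5908e-04) / ln(1.5908e-04/4.8972e-03)
  = ln(0.00192978) / ln(0.0324839)
  = -6.25035 / -3.42701 ≈ 1.82385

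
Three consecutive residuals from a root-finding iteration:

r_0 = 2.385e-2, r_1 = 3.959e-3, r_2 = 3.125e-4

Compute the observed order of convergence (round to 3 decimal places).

1.414

p ≈ ln(r_2/r_1) / ln(r_1/r_0)
  = ln(3.125e-4/3.959e-3) / ln(3.959e-3/2.385e-2)
  = ln(0.0789341) / ln(0.165996)
  = -2.539142 / -1.795792 ≈ 1.413940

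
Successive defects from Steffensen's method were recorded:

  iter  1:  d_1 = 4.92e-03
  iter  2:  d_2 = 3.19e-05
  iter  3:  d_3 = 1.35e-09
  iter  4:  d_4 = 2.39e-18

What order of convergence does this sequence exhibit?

2

Consecutive ratios: d_4/d_3 = 2.39e-18/1.35e-09 = 1.77037e-09, d_3/d_2 = 1.35e-09/3.19e-05 = 4.23197e-05.
p ≈ ln(1.77037e-09)/ln(4.23197e-05) = -20.1521/-10.0703 ≈ 2.00.
So the convergence is quadratic (order 2).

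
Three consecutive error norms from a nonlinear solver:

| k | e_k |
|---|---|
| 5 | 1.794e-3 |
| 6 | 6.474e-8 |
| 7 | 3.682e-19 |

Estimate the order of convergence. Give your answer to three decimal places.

p ≈ ln(e_7/e_6) / ln(e_6/e_5)
  = ln(3.682e-19/6.474e-8) / ln(6.474e-8/1.794e-3)
  = ln(5.68736e-12) / ln(3.6087e-05)
  = -25.892775 / -10.229578 ≈ 2.531167

2.531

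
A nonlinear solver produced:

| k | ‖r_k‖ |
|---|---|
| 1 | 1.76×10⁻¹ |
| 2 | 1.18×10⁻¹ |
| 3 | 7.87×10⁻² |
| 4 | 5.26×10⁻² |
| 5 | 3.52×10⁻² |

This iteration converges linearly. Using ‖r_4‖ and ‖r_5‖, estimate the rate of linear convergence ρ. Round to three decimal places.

0.669

ρ ≈ ‖r_5‖/‖r_4‖ = 3.52×10⁻²/5.26×10⁻² = 0.66920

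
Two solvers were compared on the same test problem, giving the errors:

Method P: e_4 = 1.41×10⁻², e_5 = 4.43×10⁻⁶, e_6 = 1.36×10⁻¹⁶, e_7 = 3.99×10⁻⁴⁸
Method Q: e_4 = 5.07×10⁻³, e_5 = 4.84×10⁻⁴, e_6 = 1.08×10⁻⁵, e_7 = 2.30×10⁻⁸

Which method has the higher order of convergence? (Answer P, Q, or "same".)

P

Method P: p ≈ ln(3.99×10⁻⁴⁸/1.36×10⁻¹⁶)/ln(1.36×10⁻¹⁶/4.43×10⁻⁶) ≈ 3.00.
Method Q: p ≈ ln(2.30×10⁻⁸/1.08×10⁻⁵)/ln(1.08×10⁻⁵/4.84×10⁻⁴) ≈ 1.62.
Method P has the higher order (≈3.0 vs ≈1.6).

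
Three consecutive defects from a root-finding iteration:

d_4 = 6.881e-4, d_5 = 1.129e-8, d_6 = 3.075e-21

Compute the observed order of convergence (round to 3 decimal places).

2.626

p ≈ ln(d_6/d_5) / ln(d_5/d_4)
  = ln(3.075e-21/1.129e-8) / ln(1.129e-8/6.881e-4)
  = ln(2.72365e-13) / ln(1.64075e-05)
  = -28.931633 / -11.017772 ≈ 2.625906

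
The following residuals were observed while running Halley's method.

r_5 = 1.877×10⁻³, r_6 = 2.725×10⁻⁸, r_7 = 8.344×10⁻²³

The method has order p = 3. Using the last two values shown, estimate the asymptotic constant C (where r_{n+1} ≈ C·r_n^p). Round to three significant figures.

4.12

C ≈ r_7 / r_6^3
  = 8.344×10⁻²³ / (2.725×10⁻⁸)^3
  = 8.344×10⁻²³ / 2.02348e-23 ≈ 4.1236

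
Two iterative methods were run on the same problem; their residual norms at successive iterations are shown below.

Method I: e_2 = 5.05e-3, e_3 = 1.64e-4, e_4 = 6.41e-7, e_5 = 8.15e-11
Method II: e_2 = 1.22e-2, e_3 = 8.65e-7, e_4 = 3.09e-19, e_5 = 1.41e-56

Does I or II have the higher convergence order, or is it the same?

II

Method I: p ≈ ln(8.15e-11/6.41e-7)/ln(6.41e-7/1.64e-4) ≈ 1.62.
Method II: p ≈ ln(1.41e-56/3.09e-19)/ln(3.09e-19/8.65e-7) ≈ 3.00.
Method II has the higher order (≈3.0 vs ≈1.6).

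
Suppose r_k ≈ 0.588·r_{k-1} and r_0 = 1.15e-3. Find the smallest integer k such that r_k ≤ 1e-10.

After k steps, r_k ≈ 1.15e-3·0.588^k.
Need 0.588^k ≤ 1e-10/1.15e-3 = 8.69565e-08.
k ≥ ln(8.69565e-08)/ln(0.588) = -16.2579/-0.53103 = 30.616.
Smallest integer k = 31.

31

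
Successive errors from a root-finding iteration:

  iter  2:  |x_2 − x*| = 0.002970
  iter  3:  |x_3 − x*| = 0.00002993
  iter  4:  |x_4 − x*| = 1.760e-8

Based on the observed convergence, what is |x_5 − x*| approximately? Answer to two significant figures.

1.0e-13

First estimate the order: p ≈ ln(|x_4 − x*|/|x_3 − x*|) / ln(|x_3 − x*|/|x_2 − x*|) = ln(1.760e-8/0.00002993)/ln(0.00002993/0.002970) = ln(0.000588039)/ln(0.0100774) ≈ 1.6180.
Then |x_5 − x*| ≈ |x_4 − x*|·(|x_4 − x*|/|x_3 − x*|)^p = 1.760e-8·(0.000588039)^1.6180 = 1.760e-8·5.92788e-06 ≈ 1.043e-13.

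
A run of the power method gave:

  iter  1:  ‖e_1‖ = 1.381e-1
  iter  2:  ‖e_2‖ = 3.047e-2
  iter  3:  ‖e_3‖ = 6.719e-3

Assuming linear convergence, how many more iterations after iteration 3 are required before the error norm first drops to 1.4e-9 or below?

11

Rate ρ ≈ ‖e_3‖/‖e_2‖ = 6.719e-3/3.047e-2 = 0.2205.
After j more steps, ‖e_{3+j}‖ ≈ 6.719e-3·ρ^j; need ρ^j ≤ 1.4e-9/6.719e-3 = 2.08364e-07.
j ≥ ln(2.08364e-07)/ln(0.2205) = -15.3840/-1.51186 = 10.176.
So 11 more iterations are needed.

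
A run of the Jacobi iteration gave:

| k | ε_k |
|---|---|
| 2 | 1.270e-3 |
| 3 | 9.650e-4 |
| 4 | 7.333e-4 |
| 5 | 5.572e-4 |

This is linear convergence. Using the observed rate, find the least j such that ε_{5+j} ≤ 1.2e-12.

Rate ρ ≈ ε_5/ε_4 = 5.572e-4/7.333e-4 = 0.7599.
After j more steps, ε_{5+j} ≈ 5.572e-4·ρ^j; need ρ^j ≤ 1.2e-12/5.572e-4 = 2.15363e-09.
j ≥ ln(2.15363e-09)/ln(0.7599) = -19.9561/-0.27457 = 72.681.
So 73 more iterations are needed.

73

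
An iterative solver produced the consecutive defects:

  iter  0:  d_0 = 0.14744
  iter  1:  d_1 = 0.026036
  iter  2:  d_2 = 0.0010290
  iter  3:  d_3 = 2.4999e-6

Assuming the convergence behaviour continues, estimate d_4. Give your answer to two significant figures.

First estimate the order: p ≈ ln(d_3/d_2) / ln(d_2/d_1) = ln(2.4999e-6/0.0010290)/ln(0.0010290/0.026036) = ln(0.00242945)/ln(0.0395222) ≈ 1.8633.
Then d_4 ≈ d_3·(d_3/d_2)^p = 2.4999e-6·(0.00242945)^1.8633 = 2.4999e-6·1.34405e-05 ≈ 3.36e-11.

3.4e-11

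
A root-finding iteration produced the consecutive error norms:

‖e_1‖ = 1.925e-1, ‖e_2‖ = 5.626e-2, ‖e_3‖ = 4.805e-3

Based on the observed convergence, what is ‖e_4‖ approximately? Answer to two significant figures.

3.5e-5

First estimate the order: p ≈ ln(‖e_3‖/‖e_2‖) / ln(‖e_2‖/‖e_1‖) = ln(4.805e-3/5.626e-2)/ln(5.626e-2/1.925e-1) = ln(0.085407)/ln(0.29226) ≈ 2.0001.
Then ‖e_4‖ ≈ ‖e_3‖·(‖e_3‖/‖e_2‖)^p = 4.805e-3·(0.085407)^2.0001 = 4.805e-3·0.00729256 ≈ 3.504e-05.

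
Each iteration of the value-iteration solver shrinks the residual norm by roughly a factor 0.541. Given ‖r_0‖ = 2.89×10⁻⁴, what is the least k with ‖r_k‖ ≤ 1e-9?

21

After k steps, ‖r_k‖ ≈ 2.89×10⁻⁴·0.541^k.
Need 0.541^k ≤ 1e-9/2.89×10⁻⁴ = 3.46021e-06.
k ≥ ln(3.46021e-06)/ln(0.541) = -12.5742/-0.61434 = 20.468.
Smallest integer k = 21.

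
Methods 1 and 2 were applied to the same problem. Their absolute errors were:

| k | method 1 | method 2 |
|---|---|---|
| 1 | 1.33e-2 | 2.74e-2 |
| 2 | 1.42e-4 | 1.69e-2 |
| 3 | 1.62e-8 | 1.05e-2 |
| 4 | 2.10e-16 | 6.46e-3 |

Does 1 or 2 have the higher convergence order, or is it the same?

1

Method 1: p ≈ ln(2.10e-16/1.62e-8)/ln(1.62e-8/1.42e-4) ≈ 2.00.
Method 2: p ≈ ln(6.46e-3/1.05e-2)/ln(1.05e-2/1.69e-2) ≈ 1.02.
Method 1 has the higher order (≈2.0 vs ≈1.0).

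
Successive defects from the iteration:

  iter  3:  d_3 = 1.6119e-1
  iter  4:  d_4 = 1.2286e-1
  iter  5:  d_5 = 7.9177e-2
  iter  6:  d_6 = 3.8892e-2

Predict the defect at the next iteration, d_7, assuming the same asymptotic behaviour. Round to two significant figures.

First estimate the order: p ≈ ln(d_6/d_5) / ln(d_5/d_4) = ln(3.8892e-2/7.9177e-2)/ln(7.9177e-2/1.2286e-1) = ln(0.491203)/ln(0.644449) ≈ 1.6180.
Then d_7 ≈ d_6·(d_6/d_5)^p = 3.8892e-2·(0.491203)^1.6180 = 3.8892e-2·0.316563 ≈ 0.01231.

1.2e-2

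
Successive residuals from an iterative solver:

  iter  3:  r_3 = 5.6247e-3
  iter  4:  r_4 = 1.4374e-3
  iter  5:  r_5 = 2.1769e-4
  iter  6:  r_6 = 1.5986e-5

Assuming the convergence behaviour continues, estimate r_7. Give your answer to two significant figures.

First estimate the order: p ≈ ln(r_6/r_5) / ln(r_5/r_4) = ln(1.5986e-5/2.1769e-4)/ln(2.1769e-4/1.4374e-3) = ln(0.0734347)/ln(0.151447) ≈ 1.3835.
Then r_7 ≈ r_6·(r_6/r_5)^p = 1.5986e-5·(0.0734347)^1.3835 = 1.5986e-5·0.0269758 ≈ 4.312e-07.

4.3e-7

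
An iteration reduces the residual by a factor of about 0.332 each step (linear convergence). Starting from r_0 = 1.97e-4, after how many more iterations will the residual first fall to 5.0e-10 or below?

After k steps, r_k ≈ 1.97e-4·0.332^k.
Need 0.332^k ≤ 5.0e-10/1.97e-4 = 2.53807e-06.
k ≥ ln(2.53807e-06)/ln(0.332) = -12.8841/-1.10262 = 11.685.
Smallest integer k = 12.

12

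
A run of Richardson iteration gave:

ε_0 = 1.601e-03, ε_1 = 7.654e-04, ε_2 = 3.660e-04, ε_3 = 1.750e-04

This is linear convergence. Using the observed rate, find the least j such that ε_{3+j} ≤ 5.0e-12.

Rate ρ ≈ ε_3/ε_2 = 1.750e-04/3.660e-04 = 0.4781.
After j more steps, ε_{3+j} ≈ 1.750e-04·ρ^j; need ρ^j ≤ 5.0e-12/1.750e-04 = 2.85714e-08.
j ≥ ln(2.85714e-08)/ln(0.4781) = -17.3709/-0.73794 = 23.540.
So 24 more iterations are needed.

24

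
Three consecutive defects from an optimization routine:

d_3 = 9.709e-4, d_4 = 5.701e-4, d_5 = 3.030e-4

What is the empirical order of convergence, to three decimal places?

1.187

p ≈ ln(d_5/d_4) / ln(d_4/d_3)
  = ln(3.030e-4/5.701e-4) / ln(5.701e-4/9.709e-4)
  = ln(0.531486) / ln(0.587187)
  = -0.632078 / -0.532412 ≈ 1.187197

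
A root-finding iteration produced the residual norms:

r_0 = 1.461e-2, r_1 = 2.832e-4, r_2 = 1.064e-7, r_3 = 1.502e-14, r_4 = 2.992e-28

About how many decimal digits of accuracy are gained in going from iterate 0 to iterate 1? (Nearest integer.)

2

Digits gained ≈ log₁₀(r_0/r_1) = log₁₀(1.461e-2/2.832e-4) = log₁₀(51.589) ≈ 1.713.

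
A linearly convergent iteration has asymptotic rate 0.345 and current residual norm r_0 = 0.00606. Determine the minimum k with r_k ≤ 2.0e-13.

23

After k steps, r_k ≈ 0.00606·0.345^k.
Need 0.345^k ≤ 2.0e-13/0.00606 = 3.30033e-11.
k ≥ ln(3.30033e-11)/ln(0.345) = -24.1344/-1.06421 = 22.678.
Smallest integer k = 23.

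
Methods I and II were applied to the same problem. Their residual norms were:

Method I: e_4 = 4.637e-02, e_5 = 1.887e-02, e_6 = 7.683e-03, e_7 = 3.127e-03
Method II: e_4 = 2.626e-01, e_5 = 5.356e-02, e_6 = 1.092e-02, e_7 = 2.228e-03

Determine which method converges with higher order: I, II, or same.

same

Method I: p ≈ ln(3.127e-03/7.683e-03)/ln(7.683e-03/1.887e-02) ≈ 1.00.
Method II: p ≈ ln(2.228e-03/1.092e-02)/ln(1.092e-02/5.356e-02) ≈ 1.00.
Both orders ≈ 1.0 — effectively the same.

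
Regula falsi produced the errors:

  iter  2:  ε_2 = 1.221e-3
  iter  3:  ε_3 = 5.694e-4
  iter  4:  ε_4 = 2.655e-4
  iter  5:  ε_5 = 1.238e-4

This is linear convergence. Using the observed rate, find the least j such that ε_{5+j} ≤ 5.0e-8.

Rate ρ ≈ ε_5/ε_4 = 1.238e-4/2.655e-4 = 0.4663.
After j more steps, ε_{5+j} ≈ 1.238e-4·ρ^j; need ρ^j ≤ 5.0e-8/1.238e-4 = 0.000403877.
j ≥ ln(0.000403877)/ln(0.4663) = -7.8144/-0.76293 = 10.243.
So 11 more iterations are needed.

11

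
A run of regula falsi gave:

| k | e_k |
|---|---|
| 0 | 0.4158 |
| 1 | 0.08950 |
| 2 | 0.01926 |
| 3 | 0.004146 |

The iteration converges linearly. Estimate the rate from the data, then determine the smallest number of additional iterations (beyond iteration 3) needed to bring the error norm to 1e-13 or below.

Rate ρ ≈ e_3/e_2 = 0.004146/0.01926 = 0.2153.
After j more steps, e_{3+j} ≈ 0.004146·ρ^j; need ρ^j ≤ 1e-13/0.004146 = 2.41196e-11.
j ≥ ln(2.41196e-11)/ln(0.2153) = -24.4480/-1.53572 = 15.920.
So 16 more iterations are needed.

16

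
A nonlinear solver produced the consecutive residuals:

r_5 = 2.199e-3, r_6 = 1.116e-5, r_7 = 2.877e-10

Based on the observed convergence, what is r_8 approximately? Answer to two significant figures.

First estimate the order: p ≈ ln(r_7/r_6) / ln(r_6/r_5) = ln(2.877e-10/1.116e-5)/ln(1.116e-5/2.199e-3) = ln(2.57796e-05)/ln(0.00507503) ≈ 1.9998.
Then r_8 ≈ r_7·(r_7/r_6)^p = 2.877e-10·(2.57796e-05)^1.9998 = 2.877e-10·6.65994e-10 ≈ 1.916e-19.

1.9e-19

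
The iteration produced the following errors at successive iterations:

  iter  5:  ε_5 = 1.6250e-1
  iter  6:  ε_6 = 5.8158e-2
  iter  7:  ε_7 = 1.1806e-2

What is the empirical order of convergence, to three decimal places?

1.552

p ≈ ln(ε_7/ε_6) / ln(ε_6/ε_5)
  = ln(1.1806e-2/5.8158e-2) / ln(5.8158e-2/1.6250e-1)
  = ln(0.202999) / ln(0.357895)
  = -1.594554 / -1.027516 ≈ 1.551853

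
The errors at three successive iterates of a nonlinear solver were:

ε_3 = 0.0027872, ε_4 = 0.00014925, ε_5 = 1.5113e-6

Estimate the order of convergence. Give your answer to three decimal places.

1.569

p ≈ ln(ε_5/ε_4) / ln(ε_4/ε_3)
  = ln(1.5113e-6/0.00014925) / ln(0.00014925/0.0027872)
  = ln(0.010126) / ln(0.0535484)
  = -4.592649 / -2.927169 ≈ 1.568973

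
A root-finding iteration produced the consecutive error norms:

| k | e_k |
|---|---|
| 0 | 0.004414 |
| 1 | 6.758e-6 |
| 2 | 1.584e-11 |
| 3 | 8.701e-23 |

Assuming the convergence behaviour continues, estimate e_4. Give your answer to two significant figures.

First estimate the order: p ≈ ln(e_3/e_2) / ln(e_2/e_1) = ln(8.701e-23/1.584e-11)/ln(1.584e-11/6.758e-6) = ln(5.49306e-12)/ln(2.34389e-06) ≈ 2.0000.
Then e_4 ≈ e_3·(e_3/e_2)^p = 8.701e-23·(5.49306e-12)^2.0000 = 8.701e-23·3.01737e-23 ≈ 2.625e-45.

2.6e-45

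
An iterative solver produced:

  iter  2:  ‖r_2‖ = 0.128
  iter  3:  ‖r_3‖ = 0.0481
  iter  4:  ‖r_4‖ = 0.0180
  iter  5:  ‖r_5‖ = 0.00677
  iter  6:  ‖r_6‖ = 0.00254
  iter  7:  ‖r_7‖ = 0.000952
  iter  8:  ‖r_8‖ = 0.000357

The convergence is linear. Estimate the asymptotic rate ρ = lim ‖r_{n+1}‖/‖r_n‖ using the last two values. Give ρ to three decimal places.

0.375

ρ ≈ ‖r_8‖/‖r_7‖ = 0.000357/0.000952 = 0.37500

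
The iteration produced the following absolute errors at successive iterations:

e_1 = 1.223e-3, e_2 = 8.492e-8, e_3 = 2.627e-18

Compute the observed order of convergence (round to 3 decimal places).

p ≈ ln(e_3/e_2) / ln(e_2/e_1)
  = ln(2.627e-18/8.492e-8) / ln(8.492e-8/1.223e-3)
  = ln(3.0935e-11) / ln(6.94358e-05)
  = -24.199133 / -9.575108 ≈ 2.527296

2.527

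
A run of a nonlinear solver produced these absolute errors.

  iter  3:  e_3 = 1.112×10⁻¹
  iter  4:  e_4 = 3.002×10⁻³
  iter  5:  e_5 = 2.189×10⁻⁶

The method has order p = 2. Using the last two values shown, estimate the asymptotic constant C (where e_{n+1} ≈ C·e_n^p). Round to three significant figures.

C ≈ e_5 / e_4^2
  = 2.189×10⁻⁶ / (3.002×10⁻³)^2
  = 2.189×10⁻⁶ / 9.012e-06 ≈ 0.2429

0.243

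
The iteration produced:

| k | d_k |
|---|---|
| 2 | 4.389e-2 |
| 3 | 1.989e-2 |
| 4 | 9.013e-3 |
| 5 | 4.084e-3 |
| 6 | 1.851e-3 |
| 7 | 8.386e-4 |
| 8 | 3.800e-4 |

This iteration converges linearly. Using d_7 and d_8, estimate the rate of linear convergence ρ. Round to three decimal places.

0.453

ρ ≈ d_8/d_7 = 3.800e-4/8.386e-4 = 0.45314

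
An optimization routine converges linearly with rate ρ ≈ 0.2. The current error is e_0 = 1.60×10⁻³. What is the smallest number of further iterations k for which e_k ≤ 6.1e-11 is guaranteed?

After k steps, e_k ≈ 1.60×10⁻³·0.2^k.
Need 0.2^k ≤ 6.1e-11/1.60×10⁻³ = 3.8125e-08.
k ≥ ln(3.8125e-08)/ln(0.2) = -17.0824/-1.60944 = 10.614.
Smallest integer k = 11.

11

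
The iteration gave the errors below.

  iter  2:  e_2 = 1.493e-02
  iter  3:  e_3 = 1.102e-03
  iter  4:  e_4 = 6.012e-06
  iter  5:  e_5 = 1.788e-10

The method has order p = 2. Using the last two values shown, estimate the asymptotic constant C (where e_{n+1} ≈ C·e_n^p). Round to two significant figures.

4.9

C ≈ e_5 / e_4^2
  = 1.788e-10 / (6.012e-06)^2
  = 1.788e-10 / 3.61441e-11 ≈ 4.9469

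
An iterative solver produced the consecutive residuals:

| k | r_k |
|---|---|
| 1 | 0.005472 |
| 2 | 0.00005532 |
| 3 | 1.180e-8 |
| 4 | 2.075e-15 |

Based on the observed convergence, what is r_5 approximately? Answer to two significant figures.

7.7e-28

First estimate the order: p ≈ ln(r_4/r_3) / ln(r_3/r_2) = ln(2.075e-15/1.180e-8)/ln(1.180e-8/0.00005532) = ln(1.75847e-07)/ln(0.000213304) ≈ 1.8401.
Then r_5 ≈ r_4·(r_4/r_3)^p = 2.075e-15·(1.75847e-07)^1.8401 = 2.075e-15·3.71854e-13 ≈ 7.716e-28.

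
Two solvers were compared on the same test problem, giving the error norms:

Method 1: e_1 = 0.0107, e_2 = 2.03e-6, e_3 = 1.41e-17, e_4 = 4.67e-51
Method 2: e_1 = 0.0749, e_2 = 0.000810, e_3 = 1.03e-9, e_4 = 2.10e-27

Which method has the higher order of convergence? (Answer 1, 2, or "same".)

same

Method 1: p ≈ ln(4.67e-51/1.41e-17)/ln(1.41e-17/2.03e-6) ≈ 3.00.
Method 2: p ≈ ln(2.10e-27/1.03e-9)/ln(1.03e-9/0.000810) ≈ 3.00.
Both orders ≈ 3.0 — effectively the same.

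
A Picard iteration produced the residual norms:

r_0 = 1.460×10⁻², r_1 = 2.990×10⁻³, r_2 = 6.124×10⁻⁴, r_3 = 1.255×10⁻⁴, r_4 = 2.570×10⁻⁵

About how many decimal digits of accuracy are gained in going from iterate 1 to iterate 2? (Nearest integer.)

1

Digits gained ≈ log₁₀(r_1/r_2) = log₁₀(2.990×10⁻³/6.124×10⁻⁴) = log₁₀(4.88243) ≈ 0.689.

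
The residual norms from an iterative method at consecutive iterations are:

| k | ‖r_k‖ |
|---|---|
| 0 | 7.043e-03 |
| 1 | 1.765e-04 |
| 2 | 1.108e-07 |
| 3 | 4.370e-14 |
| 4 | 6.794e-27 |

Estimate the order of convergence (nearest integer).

Consecutive ratios: ‖r_4‖/‖r_3‖ = 6.794e-27/4.370e-14 = 1.55469e-13, ‖r_3‖/‖r_2‖ = 4.370e-14/1.108e-07 = 3.94404e-07.
p ≈ ln(1.55469e-13)/ln(3.94404e-07) = -29.4923/-14.7459 ≈ 2.00.
So the convergence is quadratic (order 2).

2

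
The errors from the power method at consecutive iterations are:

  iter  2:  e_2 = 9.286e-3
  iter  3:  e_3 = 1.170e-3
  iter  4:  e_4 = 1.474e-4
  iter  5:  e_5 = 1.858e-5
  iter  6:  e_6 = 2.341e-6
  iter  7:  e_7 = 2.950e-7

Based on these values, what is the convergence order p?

Consecutive ratios: e_7/e_6 = 2.950e-7/2.341e-6 = 0.126015, e_6/e_5 = 2.341e-6/1.858e-5 = 0.125996.
p ≈ ln(0.126015)/ln(0.125996) = -2.0714/-2.0715 ≈ 1.00.
So the convergence is linear (order 1).

1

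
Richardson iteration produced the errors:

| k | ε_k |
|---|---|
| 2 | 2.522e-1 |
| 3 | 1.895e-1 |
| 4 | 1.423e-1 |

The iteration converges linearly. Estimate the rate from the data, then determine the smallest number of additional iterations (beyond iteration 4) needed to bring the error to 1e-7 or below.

Rate ρ ≈ ε_4/ε_3 = 1.423e-1/1.895e-1 = 0.7509.
After j more steps, ε_{4+j} ≈ 1.423e-1·ρ^j; need ρ^j ≤ 1e-7/1.423e-1 = 7.02741e-07.
j ≥ ln(7.02741e-07)/ln(0.7509) = -14.1683/-0.28648 = 49.457.
So 50 more iterations are needed.

50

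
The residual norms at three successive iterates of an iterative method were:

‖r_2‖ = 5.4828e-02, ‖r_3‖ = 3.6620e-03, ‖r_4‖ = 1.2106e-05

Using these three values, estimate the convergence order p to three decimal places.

p ≈ ln(‖r_4‖/‖r_3‖) / ln(‖r_3‖/‖r_2‖)
  = ln(1.2106e-05/3.6620e-03) / ln(3.6620e-03/5.4828e-02)
  = ln(0.00330584) / ln(0.0667907)
  = -5.712065 / -2.706191 ≈ 2.110740

2.111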